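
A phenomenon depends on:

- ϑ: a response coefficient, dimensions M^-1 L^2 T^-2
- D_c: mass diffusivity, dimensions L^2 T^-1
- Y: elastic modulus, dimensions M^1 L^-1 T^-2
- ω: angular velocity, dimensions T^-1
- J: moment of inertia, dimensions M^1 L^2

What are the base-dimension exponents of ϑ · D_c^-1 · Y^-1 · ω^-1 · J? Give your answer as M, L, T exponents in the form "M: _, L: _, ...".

M: -1, L: 3, T: 2

Collect each base-dimension exponent across the product:
  M: (-1) − (0) − (1) − (0) + (1) = -1
  L: (2) − (2) − (-1) − (0) + (2) = 3
  T: (-2) − (-1) − (-2) − (-1) + (0) = 2
So the dimensions are [M⁻¹ L³ T²].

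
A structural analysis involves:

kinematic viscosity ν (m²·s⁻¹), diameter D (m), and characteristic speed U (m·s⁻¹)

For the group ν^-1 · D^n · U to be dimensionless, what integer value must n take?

Balance the L exponent: (1)·n from D, plus −(2) + (1) = -1 from the rest, must sum to zero.
n − 1 = 0, so n = 1.

1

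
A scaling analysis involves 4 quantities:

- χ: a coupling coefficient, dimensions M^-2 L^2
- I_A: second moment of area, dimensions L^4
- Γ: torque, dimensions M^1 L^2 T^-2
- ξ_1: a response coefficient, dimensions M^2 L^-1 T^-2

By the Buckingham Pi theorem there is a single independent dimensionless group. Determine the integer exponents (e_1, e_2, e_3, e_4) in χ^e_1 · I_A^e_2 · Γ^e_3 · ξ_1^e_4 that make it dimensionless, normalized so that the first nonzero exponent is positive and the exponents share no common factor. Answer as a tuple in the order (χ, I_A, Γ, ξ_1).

M: e_1·(-2) + e_2·(0) + e_3·(1) + e_4·(2) = 0
L: e_1·(2) + e_2·(4) + e_3·(2) + e_4·(-1) = 0
T: e_1·(0) + e_2·(0) + e_3·(-2) + e_4·(-2) = 0
Solving this homogeneous linear system for the smallest-integer solution (first nonzero entry positive) gives (1, 1, -2, 2).

(1, 1, -2, 2)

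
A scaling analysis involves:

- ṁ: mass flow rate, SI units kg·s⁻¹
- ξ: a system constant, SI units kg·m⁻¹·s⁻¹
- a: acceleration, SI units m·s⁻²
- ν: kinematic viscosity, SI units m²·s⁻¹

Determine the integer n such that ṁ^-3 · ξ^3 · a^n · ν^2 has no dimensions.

-1

Balance the L exponent: (1)·n from a, plus −3·(0) + 3·(-1) + 2·(2) = 1 from the rest, must sum to zero.
n + 1 = 0, so n = -1.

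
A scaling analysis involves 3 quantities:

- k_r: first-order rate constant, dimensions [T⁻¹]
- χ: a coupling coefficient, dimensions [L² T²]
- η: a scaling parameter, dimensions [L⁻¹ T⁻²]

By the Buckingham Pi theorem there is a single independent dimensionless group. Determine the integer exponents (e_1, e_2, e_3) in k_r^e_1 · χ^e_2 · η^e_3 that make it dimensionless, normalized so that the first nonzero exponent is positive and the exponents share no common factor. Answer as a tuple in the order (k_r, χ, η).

L: e_1·(0) + e_2·(2) + e_3·(-1) = 0
T: e_1·(-1) + e_2·(2) + e_3·(-2) = 0
Solving this homogeneous linear system for the smallest-integer solution (first nonzero entry positive) gives (2, -1, -2).

(2, -1, -2)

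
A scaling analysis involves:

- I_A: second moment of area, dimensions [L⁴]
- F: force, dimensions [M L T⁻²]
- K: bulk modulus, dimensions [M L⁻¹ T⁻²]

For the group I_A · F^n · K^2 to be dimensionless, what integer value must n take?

-2

Balance the M exponent: (1)·n from F, plus (0) + 2·(1) = 2 from the rest, must sum to zero.
n + 2 = 0, so n = -2.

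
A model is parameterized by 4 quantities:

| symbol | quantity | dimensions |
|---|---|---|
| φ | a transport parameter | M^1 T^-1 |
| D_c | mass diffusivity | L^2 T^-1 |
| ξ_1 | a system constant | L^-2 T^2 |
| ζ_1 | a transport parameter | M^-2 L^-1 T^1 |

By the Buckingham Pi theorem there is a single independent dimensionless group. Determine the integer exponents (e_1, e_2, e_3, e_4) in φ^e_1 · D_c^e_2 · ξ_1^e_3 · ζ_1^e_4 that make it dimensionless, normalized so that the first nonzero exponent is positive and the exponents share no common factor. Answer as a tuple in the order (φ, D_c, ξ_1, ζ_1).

M: e_1·(1) + e_2·(0) + e_3·(0) + e_4·(-2) = 0
L: e_1·(0) + e_2·(2) + e_3·(-2) + e_4·(-1) = 0
T: e_1·(-1) + e_2·(-1) + e_3·(2) + e_4·(1) = 0
Solving this homogeneous linear system for the smallest-integer solution (first nonzero entry positive) gives (4, 4, 3, 2).

(4, 4, 3, 2)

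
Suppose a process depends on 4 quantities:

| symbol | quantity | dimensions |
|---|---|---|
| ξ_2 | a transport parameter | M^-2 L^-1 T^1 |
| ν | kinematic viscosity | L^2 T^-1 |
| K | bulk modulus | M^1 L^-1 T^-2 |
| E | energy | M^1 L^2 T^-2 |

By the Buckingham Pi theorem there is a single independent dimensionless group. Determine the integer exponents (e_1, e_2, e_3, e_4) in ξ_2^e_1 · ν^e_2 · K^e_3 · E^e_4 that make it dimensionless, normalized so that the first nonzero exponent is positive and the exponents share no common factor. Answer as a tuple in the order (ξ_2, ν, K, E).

(1, -3, -1, 3)

M: e_1·(-2) + e_2·(0) + e_3·(1) + e_4·(1) = 0
L: e_1·(-1) + e_2·(2) + e_3·(-1) + e_4·(2) = 0
T: e_1·(1) + e_2·(-1) + e_3·(-2) + e_4·(-2) = 0
Solving this homogeneous linear system for the smallest-integer solution (first nonzero entry positive) gives (1, -3, -1, 3).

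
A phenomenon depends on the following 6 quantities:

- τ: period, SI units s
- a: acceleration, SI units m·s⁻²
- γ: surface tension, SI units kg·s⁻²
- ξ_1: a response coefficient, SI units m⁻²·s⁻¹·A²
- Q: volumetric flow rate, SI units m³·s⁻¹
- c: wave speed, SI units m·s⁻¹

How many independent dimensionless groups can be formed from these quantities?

2

There are 6 variables and 4 base dimensions (M, L, T, I).
The dimension matrix has rank 4.
Independent dimensionless groups: 6 − 4 = 2.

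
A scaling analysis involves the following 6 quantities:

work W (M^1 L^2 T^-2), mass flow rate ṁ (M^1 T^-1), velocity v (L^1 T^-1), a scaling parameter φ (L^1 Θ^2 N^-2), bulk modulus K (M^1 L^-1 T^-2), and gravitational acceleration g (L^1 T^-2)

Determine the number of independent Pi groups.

There are 6 variables and 5 base dimensions (M, L, T, Θ, N).
The dimension matrix has rank 4 (less than 5: the dimension vectors are linearly dependent).
Independent dimensionless groups: 6 − 4 = 2.

2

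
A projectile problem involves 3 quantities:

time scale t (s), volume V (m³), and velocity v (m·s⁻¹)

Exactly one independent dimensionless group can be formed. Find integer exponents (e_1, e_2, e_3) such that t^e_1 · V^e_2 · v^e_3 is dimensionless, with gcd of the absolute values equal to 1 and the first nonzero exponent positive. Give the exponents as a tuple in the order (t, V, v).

(3, -1, 3)

L: e_1·(0) + e_2·(3) + e_3·(1) = 0
T: e_1·(1) + e_2·(0) + e_3·(-1) = 0
Solving this homogeneous linear system for the smallest-integer solution (first nonzero entry positive) gives (3, -1, 3).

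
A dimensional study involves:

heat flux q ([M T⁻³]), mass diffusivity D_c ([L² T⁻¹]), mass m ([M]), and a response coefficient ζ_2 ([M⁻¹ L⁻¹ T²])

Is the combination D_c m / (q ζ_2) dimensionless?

Sum the exponent of each base dimension across the product:
  M: −[q]_M + [D_c]_M + [m]_M − [ζ_2]_M = −(1) + (0) + (1) − (-1) = 1
  L: −[q]_L + [D_c]_L + [m]_L − [ζ_2]_L = −(0) + (2) + (0) − (-1) = 3
  T: −[q]_T + [D_c]_T + [m]_T − [ζ_2]_T = −(-3) + (-1) + (0) − (2) = 0
Net dimensions [M L³] ≠ [1] — not dimensionless.

no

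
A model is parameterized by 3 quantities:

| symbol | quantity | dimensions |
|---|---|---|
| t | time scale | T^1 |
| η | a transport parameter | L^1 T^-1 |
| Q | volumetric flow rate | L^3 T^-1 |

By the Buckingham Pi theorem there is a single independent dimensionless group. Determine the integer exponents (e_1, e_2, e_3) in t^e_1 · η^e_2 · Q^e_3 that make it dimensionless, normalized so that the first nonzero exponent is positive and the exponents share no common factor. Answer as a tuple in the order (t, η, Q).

L: e_1·(0) + e_2·(1) + e_3·(3) = 0
T: e_1·(1) + e_2·(-1) + e_3·(-1) = 0
Solving this homogeneous linear system for the smallest-integer solution (first nonzero entry positive) gives (2, 3, -1).

(2, 3, -1)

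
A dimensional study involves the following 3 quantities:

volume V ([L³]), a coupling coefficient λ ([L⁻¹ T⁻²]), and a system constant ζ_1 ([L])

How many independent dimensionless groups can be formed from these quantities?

1

There are 3 variables and 2 base dimensions (L, T).
The dimension matrix has rank 2.
Independent dimensionless groups: 3 − 2 = 1.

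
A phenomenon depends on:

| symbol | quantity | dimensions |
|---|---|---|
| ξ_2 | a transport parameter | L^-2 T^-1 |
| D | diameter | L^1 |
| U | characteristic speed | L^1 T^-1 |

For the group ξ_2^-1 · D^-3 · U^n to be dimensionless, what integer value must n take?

Balance the L exponent: (1)·n from U, plus −(-2) − 3·(1) = -1 from the rest, must sum to zero.
n − 1 = 0, so n = 1.

1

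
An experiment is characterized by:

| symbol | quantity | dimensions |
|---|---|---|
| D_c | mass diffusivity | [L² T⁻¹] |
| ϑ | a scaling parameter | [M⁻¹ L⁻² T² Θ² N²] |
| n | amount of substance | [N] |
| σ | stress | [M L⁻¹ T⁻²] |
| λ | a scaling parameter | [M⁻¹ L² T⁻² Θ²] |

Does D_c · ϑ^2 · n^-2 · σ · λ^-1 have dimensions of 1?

no

Sum the exponent of each base dimension across the product:
  M: [D_c]_M + 2·[ϑ]_M − 2·[n]_M + [σ]_M − [λ]_M = (0) + 2·(-1) − 2·(0) + (1) − (-1) = 0
  L: [D_c]_L + 2·[ϑ]_L − 2·[n]_L + [σ]_L − [λ]_L = (2) + 2·(-2) − 2·(0) + (-1) − (2) = -5
  T: [D_c]_T + 2·[ϑ]_T − 2·[n]_T + [σ]_T − [λ]_T = (-1) + 2·(2) − 2·(0) + (-2) − (-2) = 3
  Θ: [D_c]_Θ + 2·[ϑ]_Θ − 2·[n]_Θ + [σ]_Θ − [λ]_Θ = (0) + 2·(2) − 2·(0) + (0) − (2) = 2
  N: [D_c]_N + 2·[ϑ]_N − 2·[n]_N + [σ]_N − [λ]_N = (0) + 2·(2) − 2·(1) + (0) − (0) = 2
Net dimensions [L⁻⁵ T³ Θ² N²] ≠ [1] — not dimensionless.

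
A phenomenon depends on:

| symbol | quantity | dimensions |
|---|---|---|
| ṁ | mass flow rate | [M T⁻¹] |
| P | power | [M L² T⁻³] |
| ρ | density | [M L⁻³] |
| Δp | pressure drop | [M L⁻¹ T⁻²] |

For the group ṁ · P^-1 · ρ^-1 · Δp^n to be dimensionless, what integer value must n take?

1

Balance the M exponent: (1)·n from Δp, plus (1) − (1) − (1) = -1 from the rest, must sum to zero.
n − 1 = 0, so n = 1.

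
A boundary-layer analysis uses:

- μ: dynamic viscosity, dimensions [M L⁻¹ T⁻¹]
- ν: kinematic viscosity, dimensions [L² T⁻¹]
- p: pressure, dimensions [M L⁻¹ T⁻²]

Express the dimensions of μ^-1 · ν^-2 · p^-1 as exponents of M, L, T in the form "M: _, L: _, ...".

Collect each base-dimension exponent across the product:
  M: −(1) − 2·(0) − (1) = -2
  L: −(-1) − 2·(2) − (-1) = -2
  T: −(-1) − 2·(-1) − (-2) = 5
So the dimensions are [M⁻² L⁻² T⁵].

M: -2, L: -2, T: 5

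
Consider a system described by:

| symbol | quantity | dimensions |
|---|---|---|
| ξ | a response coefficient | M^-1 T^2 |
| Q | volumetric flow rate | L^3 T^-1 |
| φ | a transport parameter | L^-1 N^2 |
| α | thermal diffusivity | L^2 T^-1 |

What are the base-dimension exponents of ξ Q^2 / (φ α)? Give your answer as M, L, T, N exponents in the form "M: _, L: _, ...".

M: -1, L: 5, T: 1, N: -2

Collect each base-dimension exponent across the product:
  M: (-1) + 2·(0) − (0) − (0) = -1
  L: (0) + 2·(3) − (-1) − (2) = 5
  T: (2) + 2·(-1) − (0) − (-1) = 1
  N: (0) + 2·(0) − (2) − (0) = -2
So the dimensions are [M⁻¹ L⁵ T N⁻²].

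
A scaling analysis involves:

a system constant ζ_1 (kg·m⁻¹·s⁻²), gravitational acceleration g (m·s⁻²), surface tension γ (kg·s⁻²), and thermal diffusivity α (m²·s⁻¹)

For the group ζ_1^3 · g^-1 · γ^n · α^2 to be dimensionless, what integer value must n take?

Balance the M exponent: (1)·n from γ, plus 3·(1) − (0) + 2·(0) = 3 from the rest, must sum to zero.
n + 3 = 0, so n = -3.

-3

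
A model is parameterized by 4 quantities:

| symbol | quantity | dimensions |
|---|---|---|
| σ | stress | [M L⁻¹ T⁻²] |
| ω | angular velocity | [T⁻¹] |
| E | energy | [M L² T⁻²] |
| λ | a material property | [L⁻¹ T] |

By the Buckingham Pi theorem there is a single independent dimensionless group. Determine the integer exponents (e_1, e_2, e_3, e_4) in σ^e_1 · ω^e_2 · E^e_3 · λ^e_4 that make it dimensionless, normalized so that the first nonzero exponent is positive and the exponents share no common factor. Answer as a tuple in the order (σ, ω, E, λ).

(1, -3, -1, -3)

M: e_1·(1) + e_2·(0) + e_3·(1) + e_4·(0) = 0
L: e_1·(-1) + e_2·(0) + e_3·(2) + e_4·(-1) = 0
T: e_1·(-2) + e_2·(-1) + e_3·(-2) + e_4·(1) = 0
Solving this homogeneous linear system for the smallest-integer solution (first nonzero entry positive) gives (1, -3, -1, -3).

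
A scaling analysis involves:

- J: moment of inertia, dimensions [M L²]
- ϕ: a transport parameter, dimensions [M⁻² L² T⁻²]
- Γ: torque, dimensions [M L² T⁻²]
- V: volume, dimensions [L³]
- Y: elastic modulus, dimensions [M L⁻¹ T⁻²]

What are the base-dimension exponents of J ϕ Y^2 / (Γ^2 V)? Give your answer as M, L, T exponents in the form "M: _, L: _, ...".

M: -1, L: -5, T: -2

Collect each base-dimension exponent across the product:
  M: (1) + (-2) − 2·(1) − (0) + 2·(1) = -1
  L: (2) + (2) − 2·(2) − (3) + 2·(-1) = -5
  T: (0) + (-2) − 2·(-2) − (0) + 2·(-2) = -2
So the dimensions are [M⁻¹ L⁻⁵ T⁻²].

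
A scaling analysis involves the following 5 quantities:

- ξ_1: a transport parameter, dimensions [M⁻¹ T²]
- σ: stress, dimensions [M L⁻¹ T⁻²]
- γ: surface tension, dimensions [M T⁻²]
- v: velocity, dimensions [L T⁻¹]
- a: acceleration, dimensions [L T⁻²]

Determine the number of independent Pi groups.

2

There are 5 variables and 3 base dimensions (M, L, T).
The dimension matrix has rank 3.
Independent dimensionless groups: 5 − 3 = 2.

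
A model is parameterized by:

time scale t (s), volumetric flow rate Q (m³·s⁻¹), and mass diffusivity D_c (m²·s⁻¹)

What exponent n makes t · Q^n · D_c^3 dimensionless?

-2

Balance the L exponent: (3)·n from Q, plus (0) + 3·(2) = 6 from the rest, must sum to zero.
3n + 6 = 0, so n = -2.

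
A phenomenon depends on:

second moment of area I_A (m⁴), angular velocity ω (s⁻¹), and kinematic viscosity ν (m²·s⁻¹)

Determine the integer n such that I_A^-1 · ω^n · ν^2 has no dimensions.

-2

Balance the T exponent: (-1)·n from ω, plus −(0) + 2·(-1) = -2 from the rest, must sum to zero.
−n − 2 = 0, so n = -2.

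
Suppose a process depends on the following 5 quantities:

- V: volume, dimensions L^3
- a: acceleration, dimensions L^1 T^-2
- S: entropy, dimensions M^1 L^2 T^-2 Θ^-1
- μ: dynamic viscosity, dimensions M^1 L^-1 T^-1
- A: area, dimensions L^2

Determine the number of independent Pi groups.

1

There are 5 variables and 4 base dimensions (M, L, T, Θ).
The dimension matrix has rank 4.
Independent dimensionless groups: 5 − 4 = 1.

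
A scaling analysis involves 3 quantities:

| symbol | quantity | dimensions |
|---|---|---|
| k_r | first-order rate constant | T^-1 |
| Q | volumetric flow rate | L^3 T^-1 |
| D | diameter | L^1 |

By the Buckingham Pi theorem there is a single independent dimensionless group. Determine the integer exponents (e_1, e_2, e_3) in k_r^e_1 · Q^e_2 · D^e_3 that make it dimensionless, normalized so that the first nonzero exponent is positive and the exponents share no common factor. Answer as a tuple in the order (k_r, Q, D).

(1, -1, 3)

L: e_1·(0) + e_2·(3) + e_3·(1) = 0
T: e_1·(-1) + e_2·(-1) + e_3·(0) = 0
Solving this homogeneous linear system for the smallest-integer solution (first nonzero entry positive) gives (1, -1, 3).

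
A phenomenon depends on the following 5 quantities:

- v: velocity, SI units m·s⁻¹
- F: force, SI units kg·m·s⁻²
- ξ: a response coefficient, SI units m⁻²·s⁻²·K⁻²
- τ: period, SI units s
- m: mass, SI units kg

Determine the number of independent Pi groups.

There are 5 variables and 4 base dimensions (M, L, T, Θ).
The dimension matrix has rank 4.
Independent dimensionless groups: 5 − 4 = 1.

1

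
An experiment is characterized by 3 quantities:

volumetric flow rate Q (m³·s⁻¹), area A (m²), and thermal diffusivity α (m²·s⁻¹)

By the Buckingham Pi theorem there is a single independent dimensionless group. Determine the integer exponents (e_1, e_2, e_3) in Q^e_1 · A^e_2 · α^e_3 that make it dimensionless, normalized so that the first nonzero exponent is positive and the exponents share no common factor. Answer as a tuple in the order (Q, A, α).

(2, -1, -2)

L: e_1·(3) + e_2·(2) + e_3·(2) = 0
T: e_1·(-1) + e_2·(0) + e_3·(-1) = 0
Solving this homogeneous linear system for the smallest-integer solution (first nonzero entry positive) gives (2, -1, -2).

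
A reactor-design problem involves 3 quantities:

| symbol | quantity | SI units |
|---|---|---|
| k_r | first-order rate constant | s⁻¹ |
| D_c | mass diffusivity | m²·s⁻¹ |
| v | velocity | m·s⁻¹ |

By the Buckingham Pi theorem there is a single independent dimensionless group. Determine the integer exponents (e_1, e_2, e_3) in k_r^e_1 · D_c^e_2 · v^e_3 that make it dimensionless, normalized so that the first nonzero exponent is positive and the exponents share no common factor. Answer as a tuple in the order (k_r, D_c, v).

(1, 1, -2)

L: e_1·(0) + e_2·(2) + e_3·(1) = 0
T: e_1·(-1) + e_2·(-1) + e_3·(-1) = 0
Solving this homogeneous linear system for the smallest-integer solution (first nonzero entry positive) gives (1, 1, -2).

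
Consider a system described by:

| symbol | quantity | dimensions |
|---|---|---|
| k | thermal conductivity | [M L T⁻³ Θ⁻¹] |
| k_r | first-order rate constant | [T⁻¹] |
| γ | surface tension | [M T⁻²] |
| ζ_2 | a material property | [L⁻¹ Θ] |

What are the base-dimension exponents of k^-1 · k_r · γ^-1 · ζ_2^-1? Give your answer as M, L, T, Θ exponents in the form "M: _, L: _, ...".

M: -2, L: 0, T: 4, Θ: 0

Collect each base-dimension exponent across the product:
  M: −(1) + (0) − (1) − (0) = -2
  L: −(1) + (0) − (0) − (-1) = 0
  T: −(-3) + (-1) − (-2) − (0) = 4
  Θ: −(-1) + (0) − (0) − (1) = 0
So the dimensions are [M⁻² T⁴].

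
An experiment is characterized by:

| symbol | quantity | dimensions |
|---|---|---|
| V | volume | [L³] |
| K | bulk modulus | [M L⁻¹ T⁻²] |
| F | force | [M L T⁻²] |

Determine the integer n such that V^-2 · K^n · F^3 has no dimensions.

Balance the M exponent: (1)·n from K, plus −2·(0) + 3·(1) = 3 from the rest, must sum to zero.
n + 3 = 0, so n = -3.

-3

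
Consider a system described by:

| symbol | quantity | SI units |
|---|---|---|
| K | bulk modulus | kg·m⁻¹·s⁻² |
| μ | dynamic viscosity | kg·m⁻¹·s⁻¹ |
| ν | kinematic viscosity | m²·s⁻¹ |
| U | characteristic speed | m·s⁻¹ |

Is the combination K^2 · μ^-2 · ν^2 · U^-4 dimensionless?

yes

Sum the exponent of each base dimension across the product:
  M: 2·[K]_M − 2·[μ]_M + 2·[ν]_M − 4·[U]_M = 2·(1) − 2·(1) + 2·(0) − 4·(0) = 0
  L: 2·[K]_L − 2·[μ]_L + 2·[ν]_L − 4·[U]_L = 2·(-1) − 2·(-1) + 2·(2) − 4·(1) = 0
  T: 2·[K]_T − 2·[μ]_T + 2·[ν]_T − 4·[U]_T = 2·(-2) − 2·(-1) + 2·(-1) − 4·(-1) = 0
  I: 2·[K]_I − 2·[μ]_I + 2·[ν]_I − 4·[U]_I = 2·(0) − 2·(0) + 2·(0) − 4·(0) = 0
All base exponents vanish — dimensionless.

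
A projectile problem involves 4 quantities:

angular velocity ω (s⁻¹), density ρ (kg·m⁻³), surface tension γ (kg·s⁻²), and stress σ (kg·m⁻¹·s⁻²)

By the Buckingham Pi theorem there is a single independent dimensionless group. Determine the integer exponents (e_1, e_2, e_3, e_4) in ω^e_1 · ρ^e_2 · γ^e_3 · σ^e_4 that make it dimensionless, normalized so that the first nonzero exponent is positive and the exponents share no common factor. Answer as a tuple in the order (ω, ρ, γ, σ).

M: e_1·(0) + e_2·(1) + e_3·(1) + e_4·(1) = 0
L: e_1·(0) + e_2·(-3) + e_3·(0) + e_4·(-1) = 0
T: e_1·(-1) + e_2·(0) + e_3·(-2) + e_4·(-2) = 0
Solving this homogeneous linear system for the smallest-integer solution (first nonzero entry positive) gives (2, 1, 2, -3).

(2, 1, 2, -3)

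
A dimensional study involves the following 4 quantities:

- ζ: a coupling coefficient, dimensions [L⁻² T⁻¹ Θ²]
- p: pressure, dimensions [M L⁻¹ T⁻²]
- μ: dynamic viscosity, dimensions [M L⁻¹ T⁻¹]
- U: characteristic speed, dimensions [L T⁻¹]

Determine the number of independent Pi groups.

There are 4 variables and 4 base dimensions (M, L, T, Θ).
The dimension matrix has rank 4.
Independent dimensionless groups: 4 − 4 = 0.

0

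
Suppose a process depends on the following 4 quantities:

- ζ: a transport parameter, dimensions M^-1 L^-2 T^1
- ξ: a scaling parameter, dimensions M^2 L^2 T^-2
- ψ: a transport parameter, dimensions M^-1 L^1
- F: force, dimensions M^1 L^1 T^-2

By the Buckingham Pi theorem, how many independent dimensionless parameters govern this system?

There are 4 variables and 3 base dimensions (M, L, T).
The dimension matrix has rank 3.
Independent dimensionless groups: 4 − 3 = 1.

1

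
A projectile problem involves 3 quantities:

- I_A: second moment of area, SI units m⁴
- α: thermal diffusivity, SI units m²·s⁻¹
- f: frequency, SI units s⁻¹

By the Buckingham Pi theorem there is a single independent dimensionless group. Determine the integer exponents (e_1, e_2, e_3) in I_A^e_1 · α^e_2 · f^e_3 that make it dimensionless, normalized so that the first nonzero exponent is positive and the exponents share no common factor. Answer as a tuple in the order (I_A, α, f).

(1, -2, 2)

L: e_1·(4) + e_2·(2) + e_3·(0) = 0
T: e_1·(0) + e_2·(-1) + e_3·(-1) = 0
Solving this homogeneous linear system for the smallest-integer solution (first nonzero entry positive) gives (1, -2, 2).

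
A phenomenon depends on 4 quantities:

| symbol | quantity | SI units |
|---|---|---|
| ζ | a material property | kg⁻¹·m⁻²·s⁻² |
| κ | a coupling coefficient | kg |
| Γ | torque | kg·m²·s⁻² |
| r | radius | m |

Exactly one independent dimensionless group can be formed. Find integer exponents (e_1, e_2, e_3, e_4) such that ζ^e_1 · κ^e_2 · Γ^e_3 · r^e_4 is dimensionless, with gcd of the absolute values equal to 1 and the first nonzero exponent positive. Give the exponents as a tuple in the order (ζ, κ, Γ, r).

(1, 2, -1, 4)

M: e_1·(-1) + e_2·(1) + e_3·(1) + e_4·(0) = 0
L: e_1·(-2) + e_2·(0) + e_3·(2) + e_4·(1) = 0
T: e_1·(-2) + e_2·(0) + e_3·(-2) + e_4·(0) = 0
Solving this homogeneous linear system for the smallest-integer solution (first nonzero entry positive) gives (1, 2, -1, 4).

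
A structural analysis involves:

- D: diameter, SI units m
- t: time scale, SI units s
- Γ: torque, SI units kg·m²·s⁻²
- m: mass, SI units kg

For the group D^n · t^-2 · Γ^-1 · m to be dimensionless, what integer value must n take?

Balance the L exponent: (1)·n from D, plus −2·(0) − (2) + (0) = -2 from the rest, must sum to zero.
n − 2 = 0, so n = 2.

2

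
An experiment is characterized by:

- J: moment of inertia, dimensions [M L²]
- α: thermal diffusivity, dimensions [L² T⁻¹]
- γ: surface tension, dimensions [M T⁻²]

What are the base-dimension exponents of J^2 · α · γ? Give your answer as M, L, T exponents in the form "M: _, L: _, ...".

Collect each base-dimension exponent across the product:
  M: 2·(1) + (0) + (1) = 3
  L: 2·(2) + (2) + (0) = 6
  T: 2·(0) + (-1) + (-2) = -3
So the dimensions are [M³ L⁶ T⁻³].

M: 3, L: 6, T: -3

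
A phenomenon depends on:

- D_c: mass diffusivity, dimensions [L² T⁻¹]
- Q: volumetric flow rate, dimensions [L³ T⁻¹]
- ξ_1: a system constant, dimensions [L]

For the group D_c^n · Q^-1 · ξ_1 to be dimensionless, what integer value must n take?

1

Balance the L exponent: (2)·n from D_c, plus −(3) + (1) = -2 from the rest, must sum to zero.
2n − 2 = 0, so n = 1.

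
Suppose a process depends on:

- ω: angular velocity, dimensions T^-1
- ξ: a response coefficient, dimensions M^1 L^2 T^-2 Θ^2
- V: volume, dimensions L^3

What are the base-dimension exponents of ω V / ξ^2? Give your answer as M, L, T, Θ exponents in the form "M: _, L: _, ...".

Collect each base-dimension exponent across the product:
  M: (0) − 2·(1) + (0) = -2
  L: (0) − 2·(2) + (3) = -1
  T: (-1) − 2·(-2) + (0) = 3
  Θ: (0) − 2·(2) + (0) = -4
So the dimensions are [M⁻² L⁻¹ T³ Θ⁻⁴].

M: -2, L: -1, T: 3, Θ: -4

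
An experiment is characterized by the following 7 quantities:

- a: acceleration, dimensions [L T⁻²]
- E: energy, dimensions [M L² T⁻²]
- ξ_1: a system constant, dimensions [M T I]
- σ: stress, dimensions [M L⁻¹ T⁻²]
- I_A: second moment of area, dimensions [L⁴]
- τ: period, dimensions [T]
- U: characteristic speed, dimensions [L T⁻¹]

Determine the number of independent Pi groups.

There are 7 variables and 4 base dimensions (M, L, T, I).
The dimension matrix has rank 4.
Independent dimensionless groups: 7 − 4 = 3.

3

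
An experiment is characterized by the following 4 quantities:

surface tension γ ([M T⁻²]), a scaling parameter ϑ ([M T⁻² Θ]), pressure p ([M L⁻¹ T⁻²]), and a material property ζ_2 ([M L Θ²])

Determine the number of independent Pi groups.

There are 4 variables and 4 base dimensions (M, L, T, Θ).
The dimension matrix has rank 4.
Independent dimensionless groups: 4 − 4 = 0.

0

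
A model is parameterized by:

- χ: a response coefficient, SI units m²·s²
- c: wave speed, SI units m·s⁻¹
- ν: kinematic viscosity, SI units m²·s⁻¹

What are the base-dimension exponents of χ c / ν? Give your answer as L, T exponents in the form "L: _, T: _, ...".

Collect each base-dimension exponent across the product:
  L: (2) + (1) − (2) = 1
  T: (2) + (-1) − (-1) = 2
So the dimensions are [L T²].

L: 1, T: 2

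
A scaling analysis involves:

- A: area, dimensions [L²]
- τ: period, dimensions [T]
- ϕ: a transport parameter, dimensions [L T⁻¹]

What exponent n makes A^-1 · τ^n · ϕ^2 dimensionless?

2

Balance the T exponent: (1)·n from τ, plus −(0) + 2·(-1) = -2 from the rest, must sum to zero.
n − 2 = 0, so n = 2.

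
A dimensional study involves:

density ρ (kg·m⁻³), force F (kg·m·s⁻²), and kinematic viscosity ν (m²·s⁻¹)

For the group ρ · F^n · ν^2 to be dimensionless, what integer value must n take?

Balance the M exponent: (1)·n from F, plus (1) + 2·(0) = 1 from the rest, must sum to zero.
n + 1 = 0, so n = -1.

-1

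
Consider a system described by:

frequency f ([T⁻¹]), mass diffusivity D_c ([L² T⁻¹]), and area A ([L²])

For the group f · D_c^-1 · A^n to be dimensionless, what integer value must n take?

1

Balance the L exponent: (2)·n from A, plus (0) − (2) = -2 from the rest, must sum to zero.
2n − 2 = 0, so n = 1.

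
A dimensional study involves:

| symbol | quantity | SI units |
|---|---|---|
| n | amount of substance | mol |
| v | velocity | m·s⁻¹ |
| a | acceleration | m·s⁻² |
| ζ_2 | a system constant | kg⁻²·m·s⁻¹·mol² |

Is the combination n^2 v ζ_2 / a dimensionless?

Sum the exponent of each base dimension across the product:
  M: 2·[n]_M + [v]_M − [a]_M + [ζ_2]_M = 2·(0) + (0) − (0) + (-2) = -2
  L: 2·[n]_L + [v]_L − [a]_L + [ζ_2]_L = 2·(0) + (1) − (1) + (1) = 1
  T: 2·[n]_T + [v]_T − [a]_T + [ζ_2]_T = 2·(0) + (-1) − (-2) + (-1) = 0
  N: 2·[n]_N + [v]_N − [a]_N + [ζ_2]_N = 2·(1) + (0) − (0) + (2) = 4
Net dimensions [M⁻² L N⁴] ≠ [1] — not dimensionless.

no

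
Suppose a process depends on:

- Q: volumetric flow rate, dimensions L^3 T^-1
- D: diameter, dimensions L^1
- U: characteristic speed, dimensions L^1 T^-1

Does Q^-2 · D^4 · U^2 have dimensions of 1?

yes

Sum the exponent of each base dimension across the product:
  L: −2·[Q]_L + 4·[D]_L + 2·[U]_L = −2·(3) + 4·(1) + 2·(1) = 0
  T: −2·[Q]_T + 4·[D]_T + 2·[U]_T = −2·(-1) + 4·(0) + 2·(-1) = 0
All base exponents vanish — dimensionless.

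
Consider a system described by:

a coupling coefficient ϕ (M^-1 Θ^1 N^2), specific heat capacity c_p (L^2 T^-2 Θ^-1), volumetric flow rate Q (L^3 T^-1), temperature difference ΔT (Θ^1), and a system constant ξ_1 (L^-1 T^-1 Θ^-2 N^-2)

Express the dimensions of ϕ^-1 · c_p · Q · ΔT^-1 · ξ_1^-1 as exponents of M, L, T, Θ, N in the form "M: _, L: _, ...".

Collect each base-dimension exponent across the product:
  M: −(-1) + (0) + (0) − (0) − (0) = 1
  L: −(0) + (2) + (3) − (0) − (-1) = 6
  T: −(0) + (-2) + (-1) − (0) − (-1) = -2
  Θ: −(1) + (-1) + (0) − (1) − (-2) = -1
  N: −(2) + (0) + (0) − (0) − (-2) = 0
So the dimensions are [M L⁶ T⁻² Θ⁻¹].

M: 1, L: 6, T: -2, Θ: -1, N: 0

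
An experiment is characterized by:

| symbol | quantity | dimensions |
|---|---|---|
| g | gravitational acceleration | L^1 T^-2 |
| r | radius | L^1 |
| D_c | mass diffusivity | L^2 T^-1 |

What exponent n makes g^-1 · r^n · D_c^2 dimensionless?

Balance the L exponent: (1)·n from r, plus −(1) + 2·(2) = 3 from the rest, must sum to zero.
n + 3 = 0, so n = -3.

-3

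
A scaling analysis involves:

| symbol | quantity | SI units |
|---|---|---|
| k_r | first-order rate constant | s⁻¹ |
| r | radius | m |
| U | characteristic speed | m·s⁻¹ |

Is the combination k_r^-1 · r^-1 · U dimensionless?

Sum the exponent of each base dimension across the product:
  M: −[k_r]_M − [r]_M + [U]_M = −(0) − (0) + (0) = 0
  L: −[k_r]_L − [r]_L + [U]_L = −(0) − (1) + (1) = 0
  T: −[k_r]_T − [r]_T + [U]_T = −(-1) − (0) + (-1) = 0
  I: −[k_r]_I − [r]_I + [U]_I = −(0) − (0) + (0) = 0
All base exponents vanish — dimensionless.

yes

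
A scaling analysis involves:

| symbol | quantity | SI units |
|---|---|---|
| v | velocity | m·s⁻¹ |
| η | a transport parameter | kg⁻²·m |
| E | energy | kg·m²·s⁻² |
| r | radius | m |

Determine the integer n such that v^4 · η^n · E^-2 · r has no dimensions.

-1

Balance the M exponent: (-2)·n from η, plus 4·(0) − 2·(1) + (0) = -2 from the rest, must sum to zero.
-2n − 2 = 0, so n = -1.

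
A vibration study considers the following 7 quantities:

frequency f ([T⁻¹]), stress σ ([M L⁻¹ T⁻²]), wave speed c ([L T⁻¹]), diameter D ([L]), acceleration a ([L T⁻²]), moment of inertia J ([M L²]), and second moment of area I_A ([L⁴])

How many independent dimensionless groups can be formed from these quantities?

There are 7 variables and 3 base dimensions (M, L, T).
The dimension matrix has rank 3.
Independent dimensionless groups: 7 − 3 = 4.

4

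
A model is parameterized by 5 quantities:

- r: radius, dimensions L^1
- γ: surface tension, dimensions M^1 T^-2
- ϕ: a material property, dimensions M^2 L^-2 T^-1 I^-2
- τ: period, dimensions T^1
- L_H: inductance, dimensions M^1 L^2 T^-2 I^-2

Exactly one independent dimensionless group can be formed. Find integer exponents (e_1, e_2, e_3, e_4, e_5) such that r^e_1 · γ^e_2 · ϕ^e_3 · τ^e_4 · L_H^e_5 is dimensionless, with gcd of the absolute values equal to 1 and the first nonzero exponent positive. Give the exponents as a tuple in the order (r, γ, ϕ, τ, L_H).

M: e_1·(0) + e_2·(1) + e_3·(2) + e_4·(0) + e_5·(1) = 0
L: e_1·(1) + e_2·(0) + e_3·(-2) + e_4·(0) + e_5·(2) = 0
T: e_1·(0) + e_2·(-2) + e_3·(-1) + e_4·(1) + e_5·(-2) = 0
I: e_1·(0) + e_2·(0) + e_3·(-2) + e_4·(0) + e_5·(-2) = 0
Solving this homogeneous linear system for the smallest-integer solution (first nonzero entry positive) gives (4, -1, 1, -3, -1).

(4, -1, 1, -3, -1)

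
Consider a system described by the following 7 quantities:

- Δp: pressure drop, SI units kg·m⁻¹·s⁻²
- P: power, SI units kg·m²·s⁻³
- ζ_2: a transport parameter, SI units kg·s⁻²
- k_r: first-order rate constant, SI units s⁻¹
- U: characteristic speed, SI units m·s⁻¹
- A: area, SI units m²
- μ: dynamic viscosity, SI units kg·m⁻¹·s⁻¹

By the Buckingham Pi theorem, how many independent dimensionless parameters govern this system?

There are 7 variables and 3 base dimensions (M, L, T).
The dimension matrix has rank 3.
Independent dimensionless groups: 7 − 3 = 4.

4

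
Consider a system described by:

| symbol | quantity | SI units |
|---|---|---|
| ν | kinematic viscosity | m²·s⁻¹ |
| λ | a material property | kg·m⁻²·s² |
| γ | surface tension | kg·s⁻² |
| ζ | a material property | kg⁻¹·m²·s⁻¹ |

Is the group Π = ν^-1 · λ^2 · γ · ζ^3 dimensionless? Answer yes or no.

yes

Sum the exponent of each base dimension across the product:
  M: −[ν]_M + 2·[λ]_M + [γ]_M + 3·[ζ]_M = −(0) + 2·(1) + (1) + 3·(-1) = 0
  L: −[ν]_L + 2·[λ]_L + [γ]_L + 3·[ζ]_L = −(2) + 2·(-2) + (0) + 3·(2) = 0
  T: −[ν]_T + 2·[λ]_T + [γ]_T + 3·[ζ]_T = −(-1) + 2·(2) + (-2) + 3·(-1) = 0
All base exponents vanish — dimensionless.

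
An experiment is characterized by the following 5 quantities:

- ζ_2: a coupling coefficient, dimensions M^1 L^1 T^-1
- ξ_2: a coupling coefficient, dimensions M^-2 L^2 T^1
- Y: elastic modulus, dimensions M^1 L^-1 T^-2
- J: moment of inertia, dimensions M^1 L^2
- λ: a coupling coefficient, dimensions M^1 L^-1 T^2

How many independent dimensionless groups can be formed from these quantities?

There are 5 variables and 3 base dimensions (M, L, T).
The dimension matrix has rank 3.
Independent dimensionless groups: 5 − 3 = 2.

2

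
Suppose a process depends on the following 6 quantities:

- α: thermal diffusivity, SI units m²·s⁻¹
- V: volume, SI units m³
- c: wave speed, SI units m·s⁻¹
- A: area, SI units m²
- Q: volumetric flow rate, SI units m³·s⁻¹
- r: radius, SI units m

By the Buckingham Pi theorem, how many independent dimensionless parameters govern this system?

There are 6 variables and 2 base dimensions (L, T).
The dimension matrix has rank 2.
Independent dimensionless groups: 6 − 2 = 4.

4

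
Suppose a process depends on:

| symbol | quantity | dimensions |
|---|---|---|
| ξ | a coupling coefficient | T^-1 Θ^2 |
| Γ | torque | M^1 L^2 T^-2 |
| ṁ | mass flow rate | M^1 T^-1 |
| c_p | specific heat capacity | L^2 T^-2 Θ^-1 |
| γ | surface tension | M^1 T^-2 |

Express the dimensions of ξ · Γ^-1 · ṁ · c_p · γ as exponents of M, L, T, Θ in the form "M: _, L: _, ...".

Collect each base-dimension exponent across the product:
  M: (0) − (1) + (1) + (0) + (1) = 1
  L: (0) − (2) + (0) + (2) + (0) = 0
  T: (-1) − (-2) + (-1) + (-2) + (-2) = -4
  Θ: (2) − (0) + (0) + (-1) + (0) = 1
So the dimensions are [M T⁻⁴ Θ].

M: 1, L: 0, T: -4, Θ: 1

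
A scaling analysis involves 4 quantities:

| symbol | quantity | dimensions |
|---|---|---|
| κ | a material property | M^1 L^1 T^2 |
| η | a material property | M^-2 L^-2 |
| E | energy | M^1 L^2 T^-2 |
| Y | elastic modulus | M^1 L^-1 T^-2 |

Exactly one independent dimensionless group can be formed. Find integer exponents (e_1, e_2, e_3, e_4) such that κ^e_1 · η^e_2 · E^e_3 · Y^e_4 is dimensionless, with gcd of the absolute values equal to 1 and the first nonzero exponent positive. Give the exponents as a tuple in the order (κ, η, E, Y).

M: e_1·(1) + e_2·(-2) + e_3·(1) + e_4·(1) = 0
L: e_1·(1) + e_2·(-2) + e_3·(2) + e_4·(-1) = 0
T: e_1·(2) + e_2·(0) + e_3·(-2) + e_4·(-2) = 0
Solving this homogeneous linear system for the smallest-integer solution (first nonzero entry positive) gives (3, 3, 2, 1).

(3, 3, 2, 1)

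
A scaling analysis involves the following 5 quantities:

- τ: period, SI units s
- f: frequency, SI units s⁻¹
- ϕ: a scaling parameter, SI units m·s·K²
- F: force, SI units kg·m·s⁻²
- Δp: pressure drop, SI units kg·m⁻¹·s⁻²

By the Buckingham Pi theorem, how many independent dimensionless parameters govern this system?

1

There are 5 variables and 4 base dimensions (M, L, T, Θ).
The dimension matrix has rank 4.
Independent dimensionless groups: 5 − 4 = 1.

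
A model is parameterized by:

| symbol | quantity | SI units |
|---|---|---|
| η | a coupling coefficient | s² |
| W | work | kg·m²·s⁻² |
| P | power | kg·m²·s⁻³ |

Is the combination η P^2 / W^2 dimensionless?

Sum the exponent of each base dimension across the product:
  M: [η]_M − 2·[W]_M + 2·[P]_M = (0) − 2·(1) + 2·(1) = 0
  L: [η]_L − 2·[W]_L + 2·[P]_L = (0) − 2·(2) + 2·(2) = 0
  T: [η]_T − 2·[W]_T + 2·[P]_T = (2) − 2·(-2) + 2·(-3) = 0
All base exponents vanish — dimensionless.

yes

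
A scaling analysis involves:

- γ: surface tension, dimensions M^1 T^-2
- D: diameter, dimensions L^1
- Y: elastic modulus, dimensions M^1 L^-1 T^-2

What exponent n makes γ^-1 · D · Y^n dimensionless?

Balance the M exponent: (1)·n from Y, plus −(1) + (0) = -1 from the rest, must sum to zero.
n − 1 = 0, so n = 1.

1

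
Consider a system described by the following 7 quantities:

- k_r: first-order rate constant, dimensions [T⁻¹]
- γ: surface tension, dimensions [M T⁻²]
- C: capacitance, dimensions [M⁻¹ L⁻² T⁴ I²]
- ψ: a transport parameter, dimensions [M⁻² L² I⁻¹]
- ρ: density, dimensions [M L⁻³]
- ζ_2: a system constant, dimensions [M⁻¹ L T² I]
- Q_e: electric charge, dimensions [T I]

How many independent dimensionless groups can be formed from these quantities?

3

There are 7 variables and 4 base dimensions (M, L, T, I).
The dimension matrix has rank 4.
Independent dimensionless groups: 7 − 4 = 3.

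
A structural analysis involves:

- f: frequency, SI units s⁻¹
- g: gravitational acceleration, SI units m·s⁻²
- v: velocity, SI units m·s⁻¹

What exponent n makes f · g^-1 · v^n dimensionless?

1

Balance the L exponent: (1)·n from v, plus (0) − (1) = -1 from the rest, must sum to zero.
n − 1 = 0, so n = 1.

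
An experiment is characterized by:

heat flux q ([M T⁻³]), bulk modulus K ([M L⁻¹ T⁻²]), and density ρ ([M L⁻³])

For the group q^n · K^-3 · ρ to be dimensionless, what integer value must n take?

Balance the M exponent: (1)·n from q, plus −3·(1) + (1) = -2 from the rest, must sum to zero.
n − 2 = 0, so n = 2.

2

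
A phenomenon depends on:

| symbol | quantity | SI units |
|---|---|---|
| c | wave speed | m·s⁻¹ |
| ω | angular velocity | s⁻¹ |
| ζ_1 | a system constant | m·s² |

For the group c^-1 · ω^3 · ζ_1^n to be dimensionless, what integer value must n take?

1

Balance the L exponent: (1)·n from ζ_1, plus −(1) + 3·(0) = -1 from the rest, must sum to zero.
n − 1 = 0, so n = 1.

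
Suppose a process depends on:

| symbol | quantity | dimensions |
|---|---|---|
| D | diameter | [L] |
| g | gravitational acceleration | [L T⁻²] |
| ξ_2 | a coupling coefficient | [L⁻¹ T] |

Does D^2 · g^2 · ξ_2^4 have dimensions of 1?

yes

Sum the exponent of each base dimension across the product:
  L: 2·[D]_L + 2·[g]_L + 4·[ξ_2]_L = 2·(1) + 2·(1) + 4·(-1) = 0
  T: 2·[D]_T + 2·[g]_T + 4·[ξ_2]_T = 2·(0) + 2·(-2) + 4·(1) = 0
All base exponents vanish — dimensionless.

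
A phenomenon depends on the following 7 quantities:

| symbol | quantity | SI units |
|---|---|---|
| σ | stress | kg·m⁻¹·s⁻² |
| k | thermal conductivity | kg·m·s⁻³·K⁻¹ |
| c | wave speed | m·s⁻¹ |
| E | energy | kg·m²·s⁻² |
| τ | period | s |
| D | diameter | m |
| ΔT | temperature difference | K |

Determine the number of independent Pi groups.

There are 7 variables and 4 base dimensions (M, L, T, Θ).
The dimension matrix has rank 4.
Independent dimensionless groups: 7 − 4 = 3.

3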